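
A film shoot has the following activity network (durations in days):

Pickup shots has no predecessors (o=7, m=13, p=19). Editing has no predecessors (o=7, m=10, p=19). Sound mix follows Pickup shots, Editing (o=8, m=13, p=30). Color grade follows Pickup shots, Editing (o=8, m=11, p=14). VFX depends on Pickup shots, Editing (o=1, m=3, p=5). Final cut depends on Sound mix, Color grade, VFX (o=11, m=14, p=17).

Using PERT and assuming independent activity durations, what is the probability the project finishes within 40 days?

0.321

te_Pickup shots = (7 + 4·13 + 19)/6 = 78/6 = 13; σ²_Pickup shots = ((19−7)/6)² = 4.000
te_Editing = (7 + 4·10 + 19)/6 = 66/6 = 11; σ²_Editing = ((19−7)/6)² = 4.000
te_Sound mix = (8 + 4·13 + 30)/6 = 90/6 = 15; σ²_Sound mix = ((30−8)/6)² = 13.444
te_Color grade = (8 + 4·11 + 14)/6 = 66/6 = 11; σ²_Color grade = ((14−8)/6)² = 1.000
te_VFX = (1 + 4·3 + 5)/6 = 18/6 = 3; σ²_VFX = ((5−1)/6)² = 0.444
te_Final cut = (11 + 4·14 + 17)/6 = 84/6 = 14; σ²_Final cut = ((17−11)/6)² = 1.000

Forward pass:
ES_Pickup shots = 0; EF_Pickup shots = 13
ES_Editing = 0; EF_Editing = 11
ES_Sound mix = max(EF_Pickup shots=13, EF_Editing=11) = 13; EF_Sound mix = 13+15 = 28
ES_Color grade = max(EF_Pickup shots=13, EF_Editing=11) = 13; EF_Color grade = 13+11 = 24
ES_VFX = max(EF_Pickup shots=13, EF_Editing=11) = 13; EF_VFX = 13+3 = 16
ES_Final cut = max(EF_Sound mix=28, EF_Color grade=24, EF_VFX=16) = 28; EF_Final cut = 28+14 = 42
Expected project duration μ = 42 days. Critical path: Pickup shots → Sound mix → Final cut.

Variance along critical path = 4.000 + 13.444 + 1.000 = 18.444; σ = √18.444 = 4.295 days.
Z = (40 − 42) / 4.295 = -0.466
P(T ≤ 40) = Φ(-0.466) ≈ 0.321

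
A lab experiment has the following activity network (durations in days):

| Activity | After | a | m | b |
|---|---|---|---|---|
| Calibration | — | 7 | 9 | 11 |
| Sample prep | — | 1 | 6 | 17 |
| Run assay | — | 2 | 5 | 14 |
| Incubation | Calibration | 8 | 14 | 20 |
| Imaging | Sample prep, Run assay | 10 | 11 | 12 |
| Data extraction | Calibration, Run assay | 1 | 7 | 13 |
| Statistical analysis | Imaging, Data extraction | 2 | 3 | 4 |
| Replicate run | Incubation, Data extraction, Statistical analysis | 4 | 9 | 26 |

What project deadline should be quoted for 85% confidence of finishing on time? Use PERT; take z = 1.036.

38.4 days

te_Calibration = (7 + 4·9 + 11)/6 = 54/6 = 9; σ²_Calibration = ((11−7)/6)² = 0.444
te_Sample prep = (1 + 4·6 + 17)/6 = 42/6 = 7; σ²_Sample prep = ((17−1)/6)² = 7.111
te_Run assay = (2 + 4·5 + 14)/6 = 36/6 = 6; σ²_Run assay = ((14−2)/6)² = 4.000
te_Incubation = (8 + 4·14 + 20)/6 = 84/6 = 14; σ²_Incubation = ((20−8)/6)² = 4.000
te_Imaging = (10 + 4·11 + 12)/6 = 66/6 = 11; σ²_Imaging = ((12−10)/6)² = 0.111
te_Data extraction = (1 + 4·7 + 13)/6 = 42/6 = 7; σ²_Data extraction = ((13−1)/6)² = 4.000
te_Statistical analysis = (2 + 4·3 + 4)/6 = 18/6 = 3; σ²_Statistical analysis = ((4−2)/6)² = 0.111
te_Replicate run = (4 + 4·9 + 26)/6 = 66/6 = 11; σ²_Replicate run = ((26−4)/6)² = 13.444

Forward pass:
ES_Calibration = 0; EF_Calibration = 9
ES_Sample prep = 0; EF_Sample prep = 7
ES_Run assay = 0; EF_Run assay = 6
ES_Incubation = 9; EF_Incubation = 9+14 = 23
ES_Imaging = max(EF_Sample prep=7, EF_Run assay=6) = 7; EF_Imaging = 7+11 = 18
ES_Data extraction = max(EF_Calibration=9, EF_Run assay=6) = 9; EF_Data extraction = 9+7 = 16
ES_Statistical analysis = max(EF_Imaging=18, EF_Data extraction=16) = 18; EF_Statistical analysis = 18+3 = 21
ES_Replicate run = max(EF_Incubation=23, EF_Data extraction=16, EF_Statistical analysis=21) = 23; EF_Replicate run = 23+11 = 34
Expected project duration μ = 34 days. Critical path: Calibration → Incubation → Replicate run.

Variance along critical path = 0.444 + 4.000 + 13.444 = 17.889; σ = 4.230 days.
D = μ + z·σ = 34 + 1.036·4.230 = 38.4 days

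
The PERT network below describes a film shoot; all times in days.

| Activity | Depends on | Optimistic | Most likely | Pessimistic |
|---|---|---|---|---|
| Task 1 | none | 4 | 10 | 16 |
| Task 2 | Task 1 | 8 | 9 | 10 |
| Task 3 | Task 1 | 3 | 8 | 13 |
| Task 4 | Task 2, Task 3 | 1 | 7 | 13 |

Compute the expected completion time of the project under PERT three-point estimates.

26 days

te_Task 1 = (4 + 4·10 + 16)/6 = 60/6 = 10
te_Task 2 = (8 + 4·9 + 10)/6 = 54/6 = 9
te_Task 3 = (3 + 4·8 + 13)/6 = 48/6 = 8
te_Task 4 = (1 + 4·7 + 13)/6 = 42/6 = 7

Forward pass:
ES_Task 1 = 0; EF_Task 1 = 10
ES_Task 2 = 10; EF_Task 2 = 10+9 = 19
ES_Task 3 = 10; EF_Task 3 = 10+8 = 18
ES_Task 4 = max(EF_Task 2=19, EF_Task 3=18) = 19; EF_Task 4 = 19+7 = 26
Expected project duration μ = 26 days. Critical path: Task 1 → Task 2 → Task 4.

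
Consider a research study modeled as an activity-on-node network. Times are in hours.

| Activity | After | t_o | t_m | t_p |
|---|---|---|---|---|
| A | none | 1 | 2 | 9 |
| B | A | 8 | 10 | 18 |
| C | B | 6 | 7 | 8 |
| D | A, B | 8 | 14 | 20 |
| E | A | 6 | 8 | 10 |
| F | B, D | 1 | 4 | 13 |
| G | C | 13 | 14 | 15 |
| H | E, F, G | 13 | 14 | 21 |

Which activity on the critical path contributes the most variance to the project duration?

te_A = (1 + 4·2 + 9)/6 = 18/6 = 3; σ²_A = ((9−1)/6)² = 1.778
te_B = (8 + 4·10 + 18)/6 = 66/6 = 11; σ²_B = ((18−8)/6)² = 2.778
te_C = (6 + 4·7 + 8)/6 = 42/6 = 7; σ²_C = ((8−6)/6)² = 0.111
te_D = (8 + 4·14 + 20)/6 = 84/6 = 14; σ²_D = ((20−8)/6)² = 4.000
te_E = (6 + 4·8 + 10)/6 = 48/6 = 8; σ²_E = ((10−6)/6)² = 0.444
te_F = (1 + 4·4 + 13)/6 = 30/6 = 5; σ²_F = ((13−1)/6)² = 4.000
te_G = (13 + 4·14 + 15)/6 = 84/6 = 14; σ²_G = ((15−13)/6)² = 0.111
te_H = (13 + 4·14 + 21)/6 = 90/6 = 15; σ²_H = ((21−13)/6)² = 1.778

Forward pass:
ES_A = 0; EF_A = 3
ES_B = 3; EF_B = 3+11 = 14
ES_C = 14; EF_C = 14+7 = 21
ES_D = max(EF_A=3, EF_B=14) = 14; EF_D = 14+14 = 28
ES_E = 3; EF_E = 3+8 = 11
ES_F = max(EF_B=14, EF_D=28) = 28; EF_F = 28+5 = 33
ES_G = 21; EF_G = 21+14 = 35
ES_H = max(EF_E=11, EF_F=33, EF_G=35) = 35; EF_H = 35+15 = 50
Expected project duration μ = 50 hours. Critical path: A → B → C → G → H.

Variances on critical path: σ²_A=1.778, σ²_B=2.778, σ²_C=0.111, σ²_G=0.111, σ²_H=1.778.
Largest is σ²_B = 2.778.

B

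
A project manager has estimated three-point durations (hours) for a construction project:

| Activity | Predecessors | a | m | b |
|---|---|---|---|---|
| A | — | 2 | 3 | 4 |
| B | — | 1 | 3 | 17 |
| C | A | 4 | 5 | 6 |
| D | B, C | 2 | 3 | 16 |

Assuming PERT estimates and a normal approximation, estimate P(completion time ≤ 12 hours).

te_A = (2 + 4·3 + 4)/6 = 18/6 = 3; σ²_A = ((4−2)/6)² = 0.111
te_B = (1 + 4·3 + 17)/6 = 30/6 = 5; σ²_B = ((17−1)/6)² = 7.111
te_C = (4 + 4·5 + 6)/6 = 30/6 = 5; σ²_C = ((6−4)/6)² = 0.111
te_D = (2 + 4·3 + 16)/6 = 30/6 = 5; σ²_D = ((16−2)/6)² = 5.444

Forward pass:
ES_A = 0; EF_A = 3
ES_B = 0; EF_B = 5
ES_C = 3; EF_C = 3+5 = 8
ES_D = max(EF_B=5, EF_C=8) = 8; EF_D = 8+5 = 13
Expected project duration μ = 13 hours. Critical path: A → C → D.

Variance along critical path = 0.111 + 0.111 + 5.444 = 5.667; σ = √5.667 = 2.380 hours.
Z = (12 − 13) / 2.380 = -0.420
P(T ≤ 12) = Φ(-0.420) ≈ 0.337

0.337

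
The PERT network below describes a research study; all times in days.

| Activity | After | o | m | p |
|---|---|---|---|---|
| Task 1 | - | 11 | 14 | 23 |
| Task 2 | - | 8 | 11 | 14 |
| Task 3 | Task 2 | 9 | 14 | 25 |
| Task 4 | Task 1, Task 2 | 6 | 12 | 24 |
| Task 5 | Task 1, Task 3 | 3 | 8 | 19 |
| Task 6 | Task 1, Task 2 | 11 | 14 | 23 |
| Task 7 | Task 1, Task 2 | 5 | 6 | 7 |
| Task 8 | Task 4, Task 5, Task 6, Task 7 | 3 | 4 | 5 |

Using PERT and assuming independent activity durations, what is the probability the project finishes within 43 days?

0.846

te_Task 1 = (11 + 4·14 + 23)/6 = 90/6 = 15; σ²_Task 1 = ((23−11)/6)² = 4.000
te_Task 2 = (8 + 4·11 + 14)/6 = 66/6 = 11; σ²_Task 2 = ((14−8)/6)² = 1.000
te_Task 3 = (9 + 4·14 + 25)/6 = 90/6 = 15; σ²_Task 3 = ((25−9)/6)² = 7.111
te_Task 4 = (6 + 4·12 + 24)/6 = 78/6 = 13; σ²_Task 4 = ((24−6)/6)² = 9.000
te_Task 5 = (3 + 4·8 + 19)/6 = 54/6 = 9; σ²_Task 5 = ((19−3)/6)² = 7.111
te_Task 6 = (11 + 4·14 + 23)/6 = 90/6 = 15; σ²_Task 6 = ((23−11)/6)² = 4.000
te_Task 7 = (5 + 4·6 + 7)/6 = 36/6 = 6; σ²_Task 7 = ((7−5)/6)² = 0.111
te_Task 8 = (3 + 4·4 + 5)/6 = 24/6 = 4; σ²_Task 8 = ((5−3)/6)² = 0.111

Forward pass:
ES_Task 1 = 0; EF_Task 1 = 15
ES_Task 2 = 0; EF_Task 2 = 11
ES_Task 3 = 11; EF_Task 3 = 11+15 = 26
ES_Task 4 = max(EF_Task 1=15, EF_Task 2=11) = 15; EF_Task 4 = 15+13 = 28
ES_Task 5 = max(EF_Task 1=15, EF_Task 3=26) = 26; EF_Task 5 = 26+9 = 35
ES_Task 6 = max(EF_Task 1=15, EF_Task 2=11) = 15; EF_Task 6 = 15+15 = 30
ES_Task 7 = max(EF_Task 1=15, EF_Task 2=11) = 15; EF_Task 7 = 15+6 = 21
ES_Task 8 = max(EF_Task 4=28, EF_Task 5=35, EF_Task 6=30, EF_Task 7=21) = 35; EF_Task 8 = 35+4 = 39
Expected project duration μ = 39 days. Critical path: Task 2 → Task 3 → Task 5 → Task 8.

Variance along critical path = 1.000 + 7.111 + 7.111 + 0.111 = 15.333; σ = √15.333 = 3.916 days.
Z = (43 − 39) / 3.916 = 1.022
P(T ≤ 43) = Φ(1.022) ≈ 0.846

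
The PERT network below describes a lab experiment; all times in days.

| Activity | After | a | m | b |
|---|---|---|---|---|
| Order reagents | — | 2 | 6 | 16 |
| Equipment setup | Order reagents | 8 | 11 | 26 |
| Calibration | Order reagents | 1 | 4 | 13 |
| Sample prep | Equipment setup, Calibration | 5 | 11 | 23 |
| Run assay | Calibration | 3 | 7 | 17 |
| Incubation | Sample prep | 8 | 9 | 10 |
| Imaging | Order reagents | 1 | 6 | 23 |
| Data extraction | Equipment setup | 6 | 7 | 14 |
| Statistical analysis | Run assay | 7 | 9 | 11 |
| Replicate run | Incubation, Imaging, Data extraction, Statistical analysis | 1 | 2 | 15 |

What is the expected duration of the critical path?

45 days

te_Order reagents = (2 + 4·6 + 16)/6 = 42/6 = 7
te_Equipment setup = (8 + 4·11 + 26)/6 = 78/6 = 13
te_Calibration = (1 + 4·4 + 13)/6 = 30/6 = 5
te_Sample prep = (5 + 4·11 + 23)/6 = 72/6 = 12
te_Run assay = (3 + 4·7 + 17)/6 = 48/6 = 8
te_Incubation = (8 + 4·9 + 10)/6 = 54/6 = 9
te_Imaging = (1 + 4·6 + 23)/6 = 48/6 = 8
te_Data extraction = (6 + 4·7 + 14)/6 = 48/6 = 8
te_Statistical analysis = (7 + 4·9 + 11)/6 = 54/6 = 9
te_Replicate run = (1 + 4·2 + 15)/6 = 24/6 = 4

Forward pass:
ES_Order reagents = 0; EF_Order reagents = 7
ES_Equipment setup = 7; EF_Equipment setup = 7+13 = 20
ES_Calibration = 7; EF_Calibration = 7+5 = 12
ES_Sample prep = max(EF_Equipment setup=20, EF_Calibration=12) = 20; EF_Sample prep = 20+12 = 32
ES_Run assay = 12; EF_Run assay = 12+8 = 20
ES_Incubation = 32; EF_Incubation = 32+9 = 41
ES_Imaging = 7; EF_Imaging = 7+8 = 15
ES_Data extraction = 20; EF_Data extraction = 20+8 = 28
ES_Statistical analysis = 20; EF_Statistical analysis = 20+9 = 29
ES_Replicate run = max(EF_Incubation=41, EF_Imaging=15, EF_Data extraction=28, EF_Statistical analysis=29) = 41; EF_Replicate run = 41+4 = 45
Expected project duration μ = 45 days. Critical path: Order reagents → Equipment setup → Sample prep → Incubation → Replicate run.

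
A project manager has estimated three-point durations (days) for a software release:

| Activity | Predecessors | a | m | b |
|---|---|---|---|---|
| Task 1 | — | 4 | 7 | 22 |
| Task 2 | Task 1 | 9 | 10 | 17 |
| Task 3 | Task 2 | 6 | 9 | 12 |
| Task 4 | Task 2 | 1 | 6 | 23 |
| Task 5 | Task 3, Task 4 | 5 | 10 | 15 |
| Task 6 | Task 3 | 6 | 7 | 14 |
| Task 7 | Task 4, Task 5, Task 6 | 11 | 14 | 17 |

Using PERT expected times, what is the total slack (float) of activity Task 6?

te_Task 1 = (4 + 4·7 + 22)/6 = 54/6 = 9
te_Task 2 = (9 + 4·10 + 17)/6 = 66/6 = 11
te_Task 3 = (6 + 4·9 + 12)/6 = 54/6 = 9
te_Task 4 = (1 + 4·6 + 23)/6 = 48/6 = 8
te_Task 5 = (5 + 4·10 + 15)/6 = 60/6 = 10
te_Task 6 = (6 + 4·7 + 14)/6 = 48/6 = 8
te_Task 7 = (11 + 4·14 + 17)/6 = 84/6 = 14

Forward pass:
ES_Task 1 = 0; EF_Task 1 = 9
ES_Task 2 = 9; EF_Task 2 = 9+11 = 20
ES_Task 3 = 20; EF_Task 3 = 20+9 = 29
ES_Task 4 = 20; EF_Task 4 = 20+8 = 28
ES_Task 5 = max(EF_Task 3=29, EF_Task 4=28) = 29; EF_Task 5 = 29+10 = 39
ES_Task 6 = 29; EF_Task 6 = 29+8 = 37
ES_Task 7 = max(EF_Task 4=28, EF_Task 5=39, EF_Task 6=37) = 39; EF_Task 7 = 39+14 = 53
Expected project duration μ = 53 days. Critical path: Task 1 → Task 2 → Task 3 → Task 5 → Task 7.

Backward pass:
LF_Task 7 = 53; LS_Task 7 = 53−14 = 39
LF_Task 6 = LS_Task 7 = 39; LS_Task 6 = 39−8 = 31
LF_Task 5 = LS_Task 7 = 39; LS_Task 5 = 39−10 = 29
LF_Task 4 = min(LS_Task 5=29, LS_Task 7=39) = 29; LS_Task 4 = 29−8 = 21
LF_Task 3 = min(LS_Task 5=29, LS_Task 6=31) = 29; LS_Task 3 = 29−9 = 20
LF_Task 2 = min(LS_Task 3=20, LS_Task 4=21) = 20; LS_Task 2 = 20−11 = 9
LF_Task 1 = LS_Task 2 = 9; LS_Task 1 = 9−9 = 0
Slack_Task 6 = LS_Task 6 − ES_Task 6 = 31 − 29 = 2

2 days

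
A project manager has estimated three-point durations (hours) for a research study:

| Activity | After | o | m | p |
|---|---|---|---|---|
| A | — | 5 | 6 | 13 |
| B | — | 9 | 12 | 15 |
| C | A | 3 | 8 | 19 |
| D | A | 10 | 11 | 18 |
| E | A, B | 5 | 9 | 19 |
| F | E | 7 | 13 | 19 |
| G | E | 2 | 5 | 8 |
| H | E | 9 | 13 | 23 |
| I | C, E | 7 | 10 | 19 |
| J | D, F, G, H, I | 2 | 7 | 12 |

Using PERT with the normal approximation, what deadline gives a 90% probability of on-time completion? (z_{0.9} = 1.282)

te_A = (5 + 4·6 + 13)/6 = 42/6 = 7; σ²_A = ((13−5)/6)² = 1.778
te_B = (9 + 4·12 + 15)/6 = 72/6 = 12; σ²_B = ((15−9)/6)² = 1.000
te_C = (3 + 4·8 + 19)/6 = 54/6 = 9; σ²_C = ((19−3)/6)² = 7.111
te_D = (10 + 4·11 + 18)/6 = 72/6 = 12; σ²_D = ((18−10)/6)² = 1.778
te_E = (5 + 4·9 + 19)/6 = 60/6 = 10; σ²_E = ((19−5)/6)² = 5.444
te_F = (7 + 4·13 + 19)/6 = 78/6 = 13; σ²_F = ((19−7)/6)² = 4.000
te_G = (2 + 4·5 + 8)/6 = 30/6 = 5; σ²_G = ((8−2)/6)² = 1.000
te_H = (9 + 4·13 + 23)/6 = 84/6 = 14; σ²_H = ((23−9)/6)² = 5.444
te_I = (7 + 4·10 + 19)/6 = 66/6 = 11; σ²_I = ((19−7)/6)² = 4.000
te_J = (2 + 4·7 + 12)/6 = 42/6 = 7; σ²_J = ((12−2)/6)² = 2.778

Forward pass:
ES_A = 0; EF_A = 7
ES_B = 0; EF_B = 12
ES_C = 7; EF_C = 7+9 = 16
ES_D = 7; EF_D = 7+12 = 19
ES_E = max(EF_A=7, EF_B=12) = 12; EF_E = 12+10 = 22
ES_F = 22; EF_F = 22+13 = 35
ES_G = 22; EF_G = 22+5 = 27
ES_H = 22; EF_H = 22+14 = 36
ES_I = max(EF_C=16, EF_E=22) = 22; EF_I = 22+11 = 33
ES_J = max(EF_D=19, EF_F=35, EF_G=27, EF_H=36, EF_I=33) = 36; EF_J = 36+7 = 43
Expected project duration μ = 43 hours. Critical path: B → E → H → J.

Variance along critical path = 1.000 + 5.444 + 5.444 + 2.778 = 14.667; σ = 3.830 hours.
D = μ + z·σ = 43 + 1.282·3.830 = 47.9 hours

47.9 hours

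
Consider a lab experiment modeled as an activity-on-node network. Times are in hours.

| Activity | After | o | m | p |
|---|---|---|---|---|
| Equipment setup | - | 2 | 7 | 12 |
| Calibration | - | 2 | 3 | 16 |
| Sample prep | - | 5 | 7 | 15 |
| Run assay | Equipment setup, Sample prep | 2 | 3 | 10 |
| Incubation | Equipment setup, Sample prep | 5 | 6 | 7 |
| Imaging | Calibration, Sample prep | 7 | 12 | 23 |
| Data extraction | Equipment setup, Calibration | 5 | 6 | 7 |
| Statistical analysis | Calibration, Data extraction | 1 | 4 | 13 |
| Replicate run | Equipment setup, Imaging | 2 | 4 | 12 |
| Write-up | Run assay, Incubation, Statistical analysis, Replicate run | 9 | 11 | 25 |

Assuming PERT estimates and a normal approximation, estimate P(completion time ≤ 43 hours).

0.816

te_Equipment setup = (2 + 4·7 + 12)/6 = 42/6 = 7; σ²_Equipment setup = ((12−2)/6)² = 2.778
te_Calibration = (2 + 4·3 + 16)/6 = 30/6 = 5; σ²_Calibration = ((16−2)/6)² = 5.444
te_Sample prep = (5 + 4·7 + 15)/6 = 48/6 = 8; σ²_Sample prep = ((15−5)/6)² = 2.778
te_Run assay = (2 + 4·3 + 10)/6 = 24/6 = 4; σ²_Run assay = ((10−2)/6)² = 1.778
te_Incubation = (5 + 4·6 + 7)/6 = 36/6 = 6; σ²_Incubation = ((7−5)/6)² = 0.111
te_Imaging = (7 + 4·12 + 23)/6 = 78/6 = 13; σ²_Imaging = ((23−7)/6)² = 7.111
te_Data extraction = (5 + 4·6 + 7)/6 = 36/6 = 6; σ²_Data extraction = ((7−5)/6)² = 0.111
te_Statistical analysis = (1 + 4·4 + 13)/6 = 30/6 = 5; σ²_Statistical analysis = ((13−1)/6)² = 4.000
te_Replicate run = (2 + 4·4 + 12)/6 = 30/6 = 5; σ²_Replicate run = ((12−2)/6)² = 2.778
te_Write-up = (9 + 4·11 + 25)/6 = 78/6 = 13; σ²_Write-up = ((25−9)/6)² = 7.111

Forward pass:
ES_Equipment setup = 0; EF_Equipment setup = 7
ES_Calibration = 0; EF_Calibration = 5
ES_Sample prep = 0; EF_Sample prep = 8
ES_Run assay = max(EF_Equipment setup=7, EF_Sample prep=8) = 8; EF_Run assay = 8+4 = 12
ES_Incubation = max(EF_Equipment setup=7, EF_Sample prep=8) = 8; EF_Incubation = 8+6 = 14
ES_Imaging = max(EF_Calibration=5, EF_Sample prep=8) = 8; EF_Imaging = 8+13 = 21
ES_Data extraction = max(EF_Equipment setup=7, EF_Calibration=5) = 7; EF_Data extraction = 7+6 = 13
ES_Statistical analysis = max(EF_Calibration=5, EF_Data extraction=13) = 13; EF_Statistical analysis = 13+5 = 18
ES_Replicate run = max(EF_Equipment setup=7, EF_Imaging=21) = 21; EF_Replicate run = 21+5 = 26
ES_Write-up = max(EF_Run assay=12, EF_Incubation=14, EF_Statistical analysis=18, EF_Replicate run=26) = 26; EF_Write-up = 26+13 = 39
Expected project duration μ = 39 hours. Critical path: Sample prep → Imaging → Replicate run → Write-up.

Variance along critical path = 2.778 + 7.111 + 2.778 + 7.111 = 19.778; σ = √19.778 = 4.447 hours.
Z = (43 − 39) / 4.447 = 0.899
P(T ≤ 43) = Φ(0.899) ≈ 0.816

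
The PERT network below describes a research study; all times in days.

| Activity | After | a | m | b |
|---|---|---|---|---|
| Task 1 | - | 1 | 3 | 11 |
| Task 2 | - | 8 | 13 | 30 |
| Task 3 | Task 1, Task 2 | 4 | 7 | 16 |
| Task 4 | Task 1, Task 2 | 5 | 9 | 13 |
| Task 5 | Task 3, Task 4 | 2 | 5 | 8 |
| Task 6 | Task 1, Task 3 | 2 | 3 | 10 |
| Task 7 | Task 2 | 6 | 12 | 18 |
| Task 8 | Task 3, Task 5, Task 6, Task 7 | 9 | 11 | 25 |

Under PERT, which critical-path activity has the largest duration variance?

Task 2

te_Task 1 = (1 + 4·3 + 11)/6 = 24/6 = 4; σ²_Task 1 = ((11−1)/6)² = 2.778
te_Task 2 = (8 + 4·13 + 30)/6 = 90/6 = 15; σ²_Task 2 = ((30−8)/6)² = 13.444
te_Task 3 = (4 + 4·7 + 16)/6 = 48/6 = 8; σ²_Task 3 = ((16−4)/6)² = 4.000
te_Task 4 = (5 + 4·9 + 13)/6 = 54/6 = 9; σ²_Task 4 = ((13−5)/6)² = 1.778
te_Task 5 = (2 + 4·5 + 8)/6 = 30/6 = 5; σ²_Task 5 = ((8−2)/6)² = 1.000
te_Task 6 = (2 + 4·3 + 10)/6 = 24/6 = 4; σ²_Task 6 = ((10−2)/6)² = 1.778
te_Task 7 = (6 + 4·12 + 18)/6 = 72/6 = 12; σ²_Task 7 = ((18−6)/6)² = 4.000
te_Task 8 = (9 + 4·11 + 25)/6 = 78/6 = 13; σ²_Task 8 = ((25−9)/6)² = 7.111

Forward pass:
ES_Task 1 = 0; EF_Task 1 = 4
ES_Task 2 = 0; EF_Task 2 = 15
ES_Task 3 = max(EF_Task 1=4, EF_Task 2=15) = 15; EF_Task 3 = 15+8 = 23
ES_Task 4 = max(EF_Task 1=4, EF_Task 2=15) = 15; EF_Task 4 = 15+9 = 24
ES_Task 5 = max(EF_Task 3=23, EF_Task 4=24) = 24; EF_Task 5 = 24+5 = 29
ES_Task 6 = max(EF_Task 1=4, EF_Task 3=23) = 23; EF_Task 6 = 23+4 = 27
ES_Task 7 = 15; EF_Task 7 = 15+12 = 27
ES_Task 8 = max(EF_Task 3=23, EF_Task 5=29, EF_Task 6=27, EF_Task 7=27) = 29; EF_Task 8 = 29+13 = 42
Expected project duration μ = 42 days. Critical path: Task 2 → Task 4 → Task 5 → Task 8.

Variances on critical path: σ²_Task 2=13.444, σ²_Task 4=1.778, σ²_Task 5=1.000, σ²_Task 8=7.111.
Largest is σ²_Task 2 = 13.444.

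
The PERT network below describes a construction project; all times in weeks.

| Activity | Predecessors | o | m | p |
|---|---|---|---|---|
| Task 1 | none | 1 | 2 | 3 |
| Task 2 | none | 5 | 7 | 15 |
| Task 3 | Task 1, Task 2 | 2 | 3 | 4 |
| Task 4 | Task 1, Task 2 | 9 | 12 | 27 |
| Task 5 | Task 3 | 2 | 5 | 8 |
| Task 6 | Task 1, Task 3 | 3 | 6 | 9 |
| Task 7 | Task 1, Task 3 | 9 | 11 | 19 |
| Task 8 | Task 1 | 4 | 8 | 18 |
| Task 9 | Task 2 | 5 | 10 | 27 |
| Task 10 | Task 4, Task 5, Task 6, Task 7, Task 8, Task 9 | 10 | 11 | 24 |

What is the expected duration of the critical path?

36 weeks

te_Task 1 = (1 + 4·2 + 3)/6 = 12/6 = 2
te_Task 2 = (5 + 4·7 + 15)/6 = 48/6 = 8
te_Task 3 = (2 + 4·3 + 4)/6 = 18/6 = 3
te_Task 4 = (9 + 4·12 + 27)/6 = 84/6 = 14
te_Task 5 = (2 + 4·5 + 8)/6 = 30/6 = 5
te_Task 6 = (3 + 4·6 + 9)/6 = 36/6 = 6
te_Task 7 = (9 + 4·11 + 19)/6 = 72/6 = 12
te_Task 8 = (4 + 4·8 + 18)/6 = 54/6 = 9
te_Task 9 = (5 + 4·10 + 27)/6 = 72/6 = 12
te_Task 10 = (10 + 4·11 + 24)/6 = 78/6 = 13

Forward pass:
ES_Task 1 = 0; EF_Task 1 = 2
ES_Task 2 = 0; EF_Task 2 = 8
ES_Task 3 = max(EF_Task 1=2, EF_Task 2=8) = 8; EF_Task 3 = 8+3 = 11
ES_Task 4 = max(EF_Task 1=2, EF_Task 2=8) = 8; EF_Task 4 = 8+14 = 22
ES_Task 5 = 11; EF_Task 5 = 11+5 = 16
ES_Task 6 = max(EF_Task 1=2, EF_Task 3=11) = 11; EF_Task 6 = 11+6 = 17
ES_Task 7 = max(EF_Task 1=2, EF_Task 3=11) = 11; EF_Task 7 = 11+12 = 23
ES_Task 8 = 2; EF_Task 8 = 2+9 = 11
ES_Task 9 = 8; EF_Task 9 = 8+12 = 20
ES_Task 10 = max(EF_Task 4=22, EF_Task 5=16, EF_Task 6=17, EF_Task 7=23, EF_Task 8=11, EF_Task 9=20) = 23; EF_Task 10 = 23+13 = 36
Expected project duration μ = 36 weeks. Critical path: Task 2 → Task 3 → Task 7 → Task 10.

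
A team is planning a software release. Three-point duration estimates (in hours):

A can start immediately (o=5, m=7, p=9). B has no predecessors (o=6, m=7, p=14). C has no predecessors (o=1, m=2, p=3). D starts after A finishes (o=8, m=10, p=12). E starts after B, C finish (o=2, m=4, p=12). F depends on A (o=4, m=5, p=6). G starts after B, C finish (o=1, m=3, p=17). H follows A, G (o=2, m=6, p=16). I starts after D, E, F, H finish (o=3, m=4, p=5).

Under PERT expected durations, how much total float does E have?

7 hours

te_A = (5 + 4·7 + 9)/6 = 42/6 = 7
te_B = (6 + 4·7 + 14)/6 = 48/6 = 8
te_C = (1 + 4·2 + 3)/6 = 12/6 = 2
te_D = (8 + 4·10 + 12)/6 = 60/6 = 10
te_E = (2 + 4·4 + 12)/6 = 30/6 = 5
te_F = (4 + 4·5 + 6)/6 = 30/6 = 5
te_G = (1 + 4·3 + 17)/6 = 30/6 = 5
te_H = (2 + 4·6 + 16)/6 = 42/6 = 7
te_I = (3 + 4·4 + 5)/6 = 24/6 = 4

Forward pass:
ES_A = 0; EF_A = 7
ES_B = 0; EF_B = 8
ES_C = 0; EF_C = 2
ES_D = 7; EF_D = 7+10 = 17
ES_E = max(EF_B=8, EF_C=2) = 8; EF_E = 8+5 = 13
ES_F = 7; EF_F = 7+5 = 12
ES_G = max(EF_B=8, EF_C=2) = 8; EF_G = 8+5 = 13
ES_H = max(EF_A=7, EF_G=13) = 13; EF_H = 13+7 = 20
ES_I = max(EF_D=17, EF_E=13, EF_F=12, EF_H=20) = 20; EF_I = 20+4 = 24
Expected project duration μ = 24 hours. Critical path: B → G → H → I.

Backward pass:
LF_I = 24; LS_I = 24−4 = 20
LF_H = LS_I = 20; LS_H = 20−7 = 13
LF_G = LS_H = 13; LS_G = 13−5 = 8
LF_F = LS_I = 20; LS_F = 20−5 = 15
LF_E = LS_I = 20; LS_E = 20−5 = 15
LF_D = LS_I = 20; LS_D = 20−10 = 10
LF_C = min(LS_E=15, LS_G=8) = 8; LS_C = 8−2 = 6
LF_B = min(LS_E=15, LS_G=8) = 8; LS_B = 8−8 = 0
LF_A = min(LS_D=10, LS_F=15, LS_H=13) = 10; LS_A = 10−7 = 3
Slack_E = LS_E − ES_E = 15 − 8 = 7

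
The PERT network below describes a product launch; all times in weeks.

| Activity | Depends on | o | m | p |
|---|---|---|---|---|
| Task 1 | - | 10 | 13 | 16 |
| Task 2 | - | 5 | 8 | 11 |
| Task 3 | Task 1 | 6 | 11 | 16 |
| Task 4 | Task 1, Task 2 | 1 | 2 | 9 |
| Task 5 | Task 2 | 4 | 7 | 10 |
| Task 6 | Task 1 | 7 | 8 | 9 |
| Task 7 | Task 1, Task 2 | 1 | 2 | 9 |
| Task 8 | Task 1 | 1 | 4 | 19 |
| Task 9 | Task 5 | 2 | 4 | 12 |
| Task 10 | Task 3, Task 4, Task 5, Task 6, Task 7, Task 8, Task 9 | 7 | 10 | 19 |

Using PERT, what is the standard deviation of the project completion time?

2.79 weeks

te_Task 1 = (10 + 4·13 + 16)/6 = 78/6 = 13; σ²_Task 1 = ((16−10)/6)² = 1.000
te_Task 2 = (5 + 4·8 + 11)/6 = 48/6 = 8; σ²_Task 2 = ((11−5)/6)² = 1.000
te_Task 3 = (6 + 4·11 + 16)/6 = 66/6 = 11; σ²_Task 3 = ((16−6)/6)² = 2.778
te_Task 4 = (1 + 4·2 + 9)/6 = 18/6 = 3; σ²_Task 4 = ((9−1)/6)² = 1.778
te_Task 5 = (4 + 4·7 + 10)/6 = 42/6 = 7; σ²_Task 5 = ((10−4)/6)² = 1.000
te_Task 6 = (7 + 4·8 + 9)/6 = 48/6 = 8; σ²_Task 6 = ((9−7)/6)² = 0.111
te_Task 7 = (1 + 4·2 + 9)/6 = 18/6 = 3; σ²_Task 7 = ((9−1)/6)² = 1.778
te_Task 8 = (1 + 4·4 + 19)/6 = 36/6 = 6; σ²_Task 8 = ((19−1)/6)² = 9.000
te_Task 9 = (2 + 4·4 + 12)/6 = 30/6 = 5; σ²_Task 9 = ((12−2)/6)² = 2.778
te_Task 10 = (7 + 4·10 + 19)/6 = 66/6 = 11; σ²_Task 10 = ((19−7)/6)² = 4.000

Forward pass:
ES_Task 1 = 0; EF_Task 1 = 13
ES_Task 2 = 0; EF_Task 2 = 8
ES_Task 3 = 13; EF_Task 3 = 13+11 = 24
ES_Task 4 = max(EF_Task 1=13, EF_Task 2=8) = 13; EF_Task 4 = 13+3 = 16
ES_Task 5 = 8; EF_Task 5 = 8+7 = 15
ES_Task 6 = 13; EF_Task 6 = 13+8 = 21
ES_Task 7 = max(EF_Task 1=13, EF_Task 2=8) = 13; EF_Task 7 = 13+3 = 16
ES_Task 8 = 13; EF_Task 8 = 13+6 = 19
ES_Task 9 = 15; EF_Task 9 = 15+5 = 20
ES_Task 10 = max(EF_Task 3=24, EF_Task 4=16, EF_Task 5=15, EF_Task 6=21, EF_Task 7=16, EF_Task 8=19, EF_Task 9=20) = 24; EF_Task 10 = 24+11 = 35
Expected project duration μ = 35 weeks. Critical path: Task 1 → Task 3 → Task 10.

Variance along critical path = 1.000 + 2.778 + 4.000 = 7.778
σ = √7.778 = 2.789 weeks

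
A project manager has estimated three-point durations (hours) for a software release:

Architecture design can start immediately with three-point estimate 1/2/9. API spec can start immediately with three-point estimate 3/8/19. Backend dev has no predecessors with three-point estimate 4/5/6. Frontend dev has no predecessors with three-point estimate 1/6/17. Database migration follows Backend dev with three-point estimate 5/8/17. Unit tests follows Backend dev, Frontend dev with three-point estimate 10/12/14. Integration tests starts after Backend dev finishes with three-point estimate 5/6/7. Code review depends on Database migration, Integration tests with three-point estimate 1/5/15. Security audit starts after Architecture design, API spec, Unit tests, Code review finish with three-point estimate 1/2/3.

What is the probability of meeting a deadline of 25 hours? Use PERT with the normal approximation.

te_Architecture design = (1 + 4·2 + 9)/6 = 18/6 = 3; σ²_Architecture design = ((9−1)/6)² = 1.778
te_API spec = (3 + 4·8 + 19)/6 = 54/6 = 9; σ²_API spec = ((19−3)/6)² = 7.111
te_Backend dev = (4 + 4·5 + 6)/6 = 30/6 = 5; σ²_Backend dev = ((6−4)/6)² = 0.111
te_Frontend dev = (1 + 4·6 + 17)/6 = 42/6 = 7; σ²_Frontend dev = ((17−1)/6)² = 7.111
te_Database migration = (5 + 4·8 + 17)/6 = 54/6 = 9; σ²_Database migration = ((17−5)/6)² = 4.000
te_Unit tests = (10 + 4·12 + 14)/6 = 72/6 = 12; σ²_Unit tests = ((14−10)/6)² = 0.444
te_Integration tests = (5 + 4·6 + 7)/6 = 36/6 = 6; σ²_Integration tests = ((7−5)/6)² = 0.111
te_Code review = (1 + 4·5 + 15)/6 = 36/6 = 6; σ²_Code review = ((15−1)/6)² = 5.444
te_Security audit = (1 + 4·2 + 3)/6 = 12/6 = 2; σ²_Security audit = ((3−1)/6)² = 0.111

Forward pass:
ES_Architecture design = 0; EF_Architecture design = 3
ES_API spec = 0; EF_API spec = 9
ES_Backend dev = 0; EF_Backend dev = 5
ES_Frontend dev = 0; EF_Frontend dev = 7
ES_Database migration = 5; EF_Database migration = 5+9 = 14
ES_Unit tests = max(EF_Backend dev=5, EF_Frontend dev=7) = 7; EF_Unit tests = 7+12 = 19
ES_Integration tests = 5; EF_Integration tests = 5+6 = 11
ES_Code review = max(EF_Database migration=14, EF_Integration tests=11) = 14; EF_Code review = 14+6 = 20
ES_Security audit = max(EF_Architecture design=3, EF_API spec=9, EF_Unit tests=19, EF_Code review=20) = 20; EF_Security audit = 20+2 = 22
Expected project duration μ = 22 hours. Critical path: Backend dev → Database migration → Code review → Security audit.

Variance along critical path = 0.111 + 4.000 + 5.444 + 0.111 = 9.667; σ = √9.667 = 3.109 hours.
Z = (25 − 22) / 3.109 = 0.965
P(T ≤ 25) = Φ(0.965) ≈ 0.833

0.833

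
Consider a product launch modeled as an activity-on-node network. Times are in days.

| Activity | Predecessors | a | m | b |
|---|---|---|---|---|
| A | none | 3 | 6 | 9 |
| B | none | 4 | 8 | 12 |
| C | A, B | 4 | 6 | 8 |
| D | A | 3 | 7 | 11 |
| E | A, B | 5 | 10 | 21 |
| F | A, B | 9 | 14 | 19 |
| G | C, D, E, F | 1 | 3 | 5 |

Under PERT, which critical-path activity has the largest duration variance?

F

te_A = (3 + 4·6 + 9)/6 = 36/6 = 6; σ²_A = ((9−3)/6)² = 1.000
te_B = (4 + 4·8 + 12)/6 = 48/6 = 8; σ²_B = ((12−4)/6)² = 1.778
te_C = (4 + 4·6 + 8)/6 = 36/6 = 6; σ²_C = ((8−4)/6)² = 0.444
te_D = (3 + 4·7 + 11)/6 = 42/6 = 7; σ²_D = ((11−3)/6)² = 1.778
te_E = (5 + 4·10 + 21)/6 = 66/6 = 11; σ²_E = ((21−5)/6)² = 7.111
te_F = (9 + 4·14 + 19)/6 = 84/6 = 14; σ²_F = ((19−9)/6)² = 2.778
te_G = (1 + 4·3 + 5)/6 = 18/6 = 3; σ²_G = ((5−1)/6)² = 0.444

Forward pass:
ES_A = 0; EF_A = 6
ES_B = 0; EF_B = 8
ES_C = max(EF_A=6, EF_B=8) = 8; EF_C = 8+6 = 14
ES_D = 6; EF_D = 6+7 = 13
ES_E = max(EF_A=6, EF_B=8) = 8; EF_E = 8+11 = 19
ES_F = max(EF_A=6, EF_B=8) = 8; EF_F = 8+14 = 22
ES_G = max(EF_C=14, EF_D=13, EF_E=19, EF_F=22) = 22; EF_G = 22+3 = 25
Expected project duration μ = 25 days. Critical path: B → F → G.

Variances on critical path: σ²_B=1.778, σ²_F=2.778, σ²_G=0.444.
Largest is σ²_F = 2.778.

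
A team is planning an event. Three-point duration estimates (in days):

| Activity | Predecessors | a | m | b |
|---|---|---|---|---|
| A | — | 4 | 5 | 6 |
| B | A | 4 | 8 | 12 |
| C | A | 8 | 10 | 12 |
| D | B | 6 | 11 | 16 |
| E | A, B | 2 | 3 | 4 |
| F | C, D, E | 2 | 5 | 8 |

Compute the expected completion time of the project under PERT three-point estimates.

29 days

te_A = (4 + 4·5 + 6)/6 = 30/6 = 5
te_B = (4 + 4·8 + 12)/6 = 48/6 = 8
te_C = (8 + 4·10 + 12)/6 = 60/6 = 10
te_D = (6 + 4·11 + 16)/6 = 66/6 = 11
te_E = (2 + 4·3 + 4)/6 = 18/6 = 3
te_F = (2 + 4·5 + 8)/6 = 30/6 = 5

Forward pass:
ES_A = 0; EF_A = 5
ES_B = 5; EF_B = 5+8 = 13
ES_C = 5; EF_C = 5+10 = 15
ES_D = 13; EF_D = 13+11 = 24
ES_E = max(EF_A=5, EF_B=13) = 13; EF_E = 13+3 = 16
ES_F = max(EF_C=15, EF_D=24, EF_E=16) = 24; EF_F = 24+5 = 29
Expected project duration μ = 29 days. Critical path: A → B → D → F.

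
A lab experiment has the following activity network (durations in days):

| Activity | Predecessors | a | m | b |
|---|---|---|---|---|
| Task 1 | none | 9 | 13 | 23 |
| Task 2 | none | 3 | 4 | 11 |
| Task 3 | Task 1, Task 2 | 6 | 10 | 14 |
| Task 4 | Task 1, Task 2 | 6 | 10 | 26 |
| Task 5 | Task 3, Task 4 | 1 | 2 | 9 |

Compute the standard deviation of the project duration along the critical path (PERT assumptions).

4.28 days

te_Task 1 = (9 + 4·13 + 23)/6 = 84/6 = 14; σ²_Task 1 = ((23−9)/6)² = 5.444
te_Task 2 = (3 + 4·4 + 11)/6 = 30/6 = 5; σ²_Task 2 = ((11−3)/6)² = 1.778
te_Task 3 = (6 + 4·10 + 14)/6 = 60/6 = 10; σ²_Task 3 = ((14−6)/6)² = 1.778
te_Task 4 = (6 + 4·10 + 26)/6 = 72/6 = 12; σ²_Task 4 = ((26−6)/6)² = 11.111
te_Task 5 = (1 + 4·2 + 9)/6 = 18/6 = 3; σ²_Task 5 = ((9−1)/6)² = 1.778

Forward pass:
ES_Task 1 = 0; EF_Task 1 = 14
ES_Task 2 = 0; EF_Task 2 = 5
ES_Task 3 = max(EF_Task 1=14, EF_Task 2=5) = 14; EF_Task 3 = 14+10 = 24
ES_Task 4 = max(EF_Task 1=14, EF_Task 2=5) = 14; EF_Task 4 = 14+12 = 26
ES_Task 5 = max(EF_Task 3=24, EF_Task 4=26) = 26; EF_Task 5 = 26+3 = 29
Expected project duration μ = 29 days. Critical path: Task 1 → Task 4 → Task 5.

Variance along critical path = 5.444 + 11.111 + 1.778 = 18.333
σ = √18.333 = 4.282 days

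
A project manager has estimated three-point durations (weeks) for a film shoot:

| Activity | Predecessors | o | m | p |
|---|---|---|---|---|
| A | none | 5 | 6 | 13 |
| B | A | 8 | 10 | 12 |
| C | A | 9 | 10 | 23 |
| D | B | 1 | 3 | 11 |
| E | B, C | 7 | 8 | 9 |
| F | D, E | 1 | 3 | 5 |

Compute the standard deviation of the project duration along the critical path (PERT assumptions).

2.79 weeks

te_A = (5 + 4·6 + 13)/6 = 42/6 = 7; σ²_A = ((13−5)/6)² = 1.778
te_B = (8 + 4·10 + 12)/6 = 60/6 = 10; σ²_B = ((12−8)/6)² = 0.444
te_C = (9 + 4·10 + 23)/6 = 72/6 = 12; σ²_C = ((23−9)/6)² = 5.444
te_D = (1 + 4·3 + 11)/6 = 24/6 = 4; σ²_D = ((11−1)/6)² = 2.778
te_E = (7 + 4·8 + 9)/6 = 48/6 = 8; σ²_E = ((9−7)/6)² = 0.111
te_F = (1 + 4·3 + 5)/6 = 18/6 = 3; σ²_F = ((5−1)/6)² = 0.444

Forward pass:
ES_A = 0; EF_A = 7
ES_B = 7; EF_B = 7+10 = 17
ES_C = 7; EF_C = 7+12 = 19
ES_D = 17; EF_D = 17+4 = 21
ES_E = max(EF_B=17, EF_C=19) = 19; EF_E = 19+8 = 27
ES_F = max(EF_D=21, EF_E=27) = 27; EF_F = 27+3 = 30
Expected project duration μ = 30 weeks. Critical path: A → C → E → F.

Variance along critical path = 1.778 + 5.444 + 0.111 + 0.444 = 7.778
σ = √7.778 = 2.789 weeks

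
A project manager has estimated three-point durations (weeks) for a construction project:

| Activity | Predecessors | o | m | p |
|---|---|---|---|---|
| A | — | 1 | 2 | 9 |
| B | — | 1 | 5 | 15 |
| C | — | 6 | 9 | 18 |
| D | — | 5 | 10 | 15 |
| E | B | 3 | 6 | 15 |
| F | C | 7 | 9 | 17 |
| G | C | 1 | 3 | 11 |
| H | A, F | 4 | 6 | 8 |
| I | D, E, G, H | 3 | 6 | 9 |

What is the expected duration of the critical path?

32 weeks

te_A = (1 + 4·2 + 9)/6 = 18/6 = 3
te_B = (1 + 4·5 + 15)/6 = 36/6 = 6
te_C = (6 + 4·9 + 18)/6 = 60/6 = 10
te_D = (5 + 4·10 + 15)/6 = 60/6 = 10
te_E = (3 + 4·6 + 15)/6 = 42/6 = 7
te_F = (7 + 4·9 + 17)/6 = 60/6 = 10
te_G = (1 + 4·3 + 11)/6 = 24/6 = 4
te_H = (4 + 4·6 + 8)/6 = 36/6 = 6
te_I = (3 + 4·6 + 9)/6 = 36/6 = 6

Forward pass:
ES_A = 0; EF_A = 3
ES_B = 0; EF_B = 6
ES_C = 0; EF_C = 10
ES_D = 0; EF_D = 10
ES_E = 6; EF_E = 6+7 = 13
ES_F = 10; EF_F = 10+10 = 20
ES_G = 10; EF_G = 10+4 = 14
ES_H = max(EF_A=3, EF_F=20) = 20; EF_H = 20+6 = 26
ES_I = max(EF_D=10, EF_E=13, EF_G=14, EF_H=26) = 26; EF_I = 26+6 = 32
Expected project duration μ = 32 weeks. Critical path: C → F → H → I.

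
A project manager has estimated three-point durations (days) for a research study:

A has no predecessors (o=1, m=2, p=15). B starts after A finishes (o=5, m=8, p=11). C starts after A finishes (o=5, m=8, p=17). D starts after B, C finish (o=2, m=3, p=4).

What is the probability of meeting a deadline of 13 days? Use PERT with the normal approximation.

te_A = (1 + 4·2 + 15)/6 = 24/6 = 4; σ²_A = ((15−1)/6)² = 5.444
te_B = (5 + 4·8 + 11)/6 = 48/6 = 8; σ²_B = ((11−5)/6)² = 1.000
te_C = (5 + 4·8 + 17)/6 = 54/6 = 9; σ²_C = ((17−5)/6)² = 4.000
te_D = (2 + 4·3 + 4)/6 = 18/6 = 3; σ²_D = ((4−2)/6)² = 0.111

Forward pass:
ES_A = 0; EF_A = 4
ES_B = 4; EF_B = 4+8 = 12
ES_C = 4; EF_C = 4+9 = 13
ES_D = max(EF_B=12, EF_C=13) = 13; EF_D = 13+3 = 16
Expected project duration μ = 16 days. Critical path: A → C → D.

Variance along critical path = 5.444 + 4.000 + 0.111 = 9.556; σ = √9.556 = 3.091 days.
Z = (13 − 16) / 3.091 = -0.970
P(T ≤ 13) = Φ(-0.970) ≈ 0.166

0.166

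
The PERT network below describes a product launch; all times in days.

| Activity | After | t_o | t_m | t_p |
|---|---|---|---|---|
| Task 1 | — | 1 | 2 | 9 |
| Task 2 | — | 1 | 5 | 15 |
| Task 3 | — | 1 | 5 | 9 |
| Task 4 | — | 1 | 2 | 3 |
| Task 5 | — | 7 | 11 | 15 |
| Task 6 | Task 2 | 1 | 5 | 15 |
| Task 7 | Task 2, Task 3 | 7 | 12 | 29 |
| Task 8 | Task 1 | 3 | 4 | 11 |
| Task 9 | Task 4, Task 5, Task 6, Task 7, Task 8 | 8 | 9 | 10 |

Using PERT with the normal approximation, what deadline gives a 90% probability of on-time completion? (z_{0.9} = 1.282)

te_Task 1 = (1 + 4·2 + 9)/6 = 18/6 = 3; σ²_Task 1 = ((9−1)/6)² = 1.778
te_Task 2 = (1 + 4·5 + 15)/6 = 36/6 = 6; σ²_Task 2 = ((15−1)/6)² = 5.444
te_Task 3 = (1 + 4·5 + 9)/6 = 30/6 = 5; σ²_Task 3 = ((9−1)/6)² = 1.778
te_Task 4 = (1 + 4·2 + 3)/6 = 12/6 = 2; σ²_Task 4 = ((3−1)/6)² = 0.111
te_Task 5 = (7 + 4·11 + 15)/6 = 66/6 = 11; σ²_Task 5 = ((15−7)/6)² = 1.778
te_Task 6 = (1 + 4·5 + 15)/6 = 36/6 = 6; σ²_Task 6 = ((15−1)/6)² = 5.444
te_Task 7 = (7 + 4·12 + 29)/6 = 84/6 = 14; σ²_Task 7 = ((29−7)/6)² = 13.444
te_Task 8 = (3 + 4·4 + 11)/6 = 30/6 = 5; σ²_Task 8 = ((11−3)/6)² = 1.778
te_Task 9 = (8 + 4·9 + 10)/6 = 54/6 = 9; σ²_Task 9 = ((10−8)/6)² = 0.111

Forward pass:
ES_Task 1 = 0; EF_Task 1 = 3
ES_Task 2 = 0; EF_Task 2 = 6
ES_Task 3 = 0; EF_Task 3 = 5
ES_Task 4 = 0; EF_Task 4 = 2
ES_Task 5 = 0; EF_Task 5 = 11
ES_Task 6 = 6; EF_Task 6 = 6+6 = 12
ES_Task 7 = max(EF_Task 2=6, EF_Task 3=5) = 6; EF_Task 7 = 6+14 = 20
ES_Task 8 = 3; EF_Task 8 = 3+5 = 8
ES_Task 9 = max(EF_Task 4=2, EF_Task 5=11, EF_Task 6=12, EF_Task 7=20, EF_Task 8=8) = 20; EF_Task 9 = 20+9 = 29
Expected project duration μ = 29 days. Critical path: Task 2 → Task 7 → Task 9.

Variance along critical path = 5.444 + 13.444 + 0.111 = 19.000; σ = 4.359 days.
D = μ + z·σ = 29 + 1.282·4.359 = 34.6 days

34.6 days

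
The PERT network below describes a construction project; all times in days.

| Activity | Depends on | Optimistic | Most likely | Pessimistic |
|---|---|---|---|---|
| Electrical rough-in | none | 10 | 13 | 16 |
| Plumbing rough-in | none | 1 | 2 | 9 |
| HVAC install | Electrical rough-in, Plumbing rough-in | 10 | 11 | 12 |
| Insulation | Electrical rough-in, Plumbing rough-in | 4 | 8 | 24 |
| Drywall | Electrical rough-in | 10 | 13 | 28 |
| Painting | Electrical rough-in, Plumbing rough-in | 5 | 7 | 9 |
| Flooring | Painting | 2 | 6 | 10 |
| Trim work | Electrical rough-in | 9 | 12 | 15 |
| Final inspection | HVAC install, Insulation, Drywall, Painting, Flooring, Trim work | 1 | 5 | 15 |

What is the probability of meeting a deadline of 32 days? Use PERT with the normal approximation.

0.305

te_Electrical rough-in = (10 + 4·13 + 16)/6 = 78/6 = 13; σ²_Electrical rough-in = ((16−10)/6)² = 1.000
te_Plumbing rough-in = (1 + 4·2 + 9)/6 = 18/6 = 3; σ²_Plumbing rough-in = ((9−1)/6)² = 1.778
te_HVAC install = (10 + 4·11 + 12)/6 = 66/6 = 11; σ²_HVAC install = ((12−10)/6)² = 0.111
te_Insulation = (4 + 4·8 + 24)/6 = 60/6 = 10; σ²_Insulation = ((24−4)/6)² = 11.111
te_Drywall = (10 + 4·13 + 28)/6 = 90/6 = 15; σ²_Drywall = ((28−10)/6)² = 9.000
te_Painting = (5 + 4·7 + 9)/6 = 42/6 = 7; σ²_Painting = ((9−5)/6)² = 0.444
te_Flooring = (2 + 4·6 + 10)/6 = 36/6 = 6; σ²_Flooring = ((10−2)/6)² = 1.778
te_Trim work = (9 + 4·12 + 15)/6 = 72/6 = 12; σ²_Trim work = ((15−9)/6)² = 1.000
te_Final inspection = (1 + 4·5 + 15)/6 = 36/6 = 6; σ²_Final inspection = ((15−1)/6)² = 5.444

Forward pass:
ES_Electrical rough-in = 0; EF_Electrical rough-in = 13
ES_Plumbing rough-in = 0; EF_Plumbing rough-in = 3
ES_HVAC install = max(EF_Electrical rough-in=13, EF_Plumbing rough-in=3) = 13; EF_HVAC install = 13+11 = 24
ES_Insulation = max(EF_Electrical rough-in=13, EF_Plumbing rough-in=3) = 13; EF_Insulation = 13+10 = 23
ES_Drywall = 13; EF_Drywall = 13+15 = 28
ES_Painting = max(EF_Electrical rough-in=13, EF_Plumbing rough-in=3) = 13; EF_Painting = 13+7 = 20
ES_Flooring = 20; EF_Flooring = 20+6 = 26
ES_Trim work = 13; EF_Trim work = 13+12 = 25
ES_Final inspection = max(EF_HVAC install=24, EF_Insulation=23, EF_Drywall=28, EF_Painting=20, EF_Flooring=26, EF_Trim work=25) = 28; EF_Final inspection = 28+6 = 34
Expected project duration μ = 34 days. Critical path: Electrical rough-in → Drywall → Final inspection.

Variance along critical path = 1.000 + 9.000 + 5.444 = 15.444; σ = √15.444 = 3.930 days.
Z = (32 − 34) / 3.930 = -0.509
P(T ≤ 32) = Φ(-0.509) ≈ 0.305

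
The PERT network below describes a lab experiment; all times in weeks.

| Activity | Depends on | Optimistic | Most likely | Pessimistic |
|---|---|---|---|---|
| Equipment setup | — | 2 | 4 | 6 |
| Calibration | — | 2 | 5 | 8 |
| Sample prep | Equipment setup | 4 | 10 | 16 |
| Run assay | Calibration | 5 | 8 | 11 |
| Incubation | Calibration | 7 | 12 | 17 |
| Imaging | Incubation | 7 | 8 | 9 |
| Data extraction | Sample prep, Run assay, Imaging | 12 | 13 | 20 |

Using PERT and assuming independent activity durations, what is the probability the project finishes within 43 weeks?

te_Equipment setup = (2 + 4·4 + 6)/6 = 24/6 = 4; σ²_Equipment setup = ((6−2)/6)² = 0.444
te_Calibration = (2 + 4·5 + 8)/6 = 30/6 = 5; σ²_Calibration = ((8−2)/6)² = 1.000
te_Sample prep = (4 + 4·10 + 16)/6 = 60/6 = 10; σ²_Sample prep = ((16−4)/6)² = 4.000
te_Run assay = (5 + 4·8 + 11)/6 = 48/6 = 8; σ²_Run assay = ((11−5)/6)² = 1.000
te_Incubation = (7 + 4·12 + 17)/6 = 72/6 = 12; σ²_Incubation = ((17−7)/6)² = 2.778
te_Imaging = (7 + 4·8 + 9)/6 = 48/6 = 8; σ²_Imaging = ((9−7)/6)² = 0.111
te_Data extraction = (12 + 4·13 + 20)/6 = 84/6 = 14; σ²_Data extraction = ((20−12)/6)² = 1.778

Forward pass:
ES_Equipment setup = 0; EF_Equipment setup = 4
ES_Calibration = 0; EF_Calibration = 5
ES_Sample prep = 4; EF_Sample prep = 4+10 = 14
ES_Run assay = 5; EF_Run assay = 5+8 = 13
ES_Incubation = 5; EF_Incubation = 5+12 = 17
ES_Imaging = 17; EF_Imaging = 17+8 = 25
ES_Data extraction = max(EF_Sample prep=14, EF_Run assay=13, EF_Imaging=25) = 25; EF_Data extraction = 25+14 = 39
Expected project duration μ = 39 weeks. Critical path: Calibration → Incubation → Imaging → Data extraction.

Variance along critical path = 1.000 + 2.778 + 0.111 + 1.778 = 5.667; σ = √5.667 = 2.380 weeks.
Z = (43 − 39) / 2.380 = 1.680
P(T ≤ 43) = Φ(1.680) ≈ 0.954

0.954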